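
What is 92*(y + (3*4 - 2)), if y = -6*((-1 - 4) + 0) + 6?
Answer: 4232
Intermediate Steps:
y = 36 (y = -6*(-5 + 0) + 6 = -6*(-5) + 6 = 30 + 6 = 36)
92*(y + (3*4 - 2)) = 92*(36 + (3*4 - 2)) = 92*(36 + (12 - 2)) = 92*(36 + 10) = 92*46 = 4232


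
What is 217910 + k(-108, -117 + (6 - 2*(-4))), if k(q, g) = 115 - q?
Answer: 218133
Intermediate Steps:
217910 + k(-108, -117 + (6 - 2*(-4))) = 217910 + (115 - 1*(-108)) = 217910 + (115 + 108) = 217910 + 223 = 218133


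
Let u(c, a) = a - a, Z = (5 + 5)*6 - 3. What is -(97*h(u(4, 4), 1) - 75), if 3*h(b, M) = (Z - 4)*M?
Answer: -4916/3 ≈ -1638.7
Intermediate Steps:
Z = 57 (Z = 10*6 - 3 = 60 - 3 = 57)
u(c, a) = 0
h(b, M) = 53*M/3 (h(b, M) = ((57 - 4)*M)/3 = (53*M)/3 = 53*M/3)
-(97*h(u(4, 4), 1) - 75) = -(97*((53/3)*1) - 75) = -(97*(53/3) - 75) = -(5141/3 - 75) = -1*4916/3 = -4916/3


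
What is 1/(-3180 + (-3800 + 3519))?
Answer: -1/3461 ≈ -0.00028893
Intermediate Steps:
1/(-3180 + (-3800 + 3519)) = 1/(-3180 - 281) = 1/(-3461) = -1/3461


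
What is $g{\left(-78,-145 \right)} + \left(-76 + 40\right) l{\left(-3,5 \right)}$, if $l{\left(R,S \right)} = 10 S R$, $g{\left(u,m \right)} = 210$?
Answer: $5610$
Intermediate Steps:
$l{\left(R,S \right)} = 10 R S$
$g{\left(-78,-145 \right)} + \left(-76 + 40\right) l{\left(-3,5 \right)} = 210 + \left(-76 + 40\right) 10 \left(-3\right) 5 = 210 - -5400 = 210 + 5400 = 5610$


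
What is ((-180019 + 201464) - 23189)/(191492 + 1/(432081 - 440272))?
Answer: -14285104/1568510971 ≈ -0.0091074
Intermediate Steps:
((-180019 + 201464) - 23189)/(191492 + 1/(432081 - 440272)) = (21445 - 23189)/(191492 + 1/(-8191)) = -1744/(191492 - 1/8191) = -1744/1568510971/8191 = -1744*8191/1568510971 = -14285104/1568510971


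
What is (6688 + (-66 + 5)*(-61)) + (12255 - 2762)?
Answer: 19902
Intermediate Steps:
(6688 + (-66 + 5)*(-61)) + (12255 - 2762) = (6688 - 61*(-61)) + 9493 = (6688 + 3721) + 9493 = 10409 + 9493 = 19902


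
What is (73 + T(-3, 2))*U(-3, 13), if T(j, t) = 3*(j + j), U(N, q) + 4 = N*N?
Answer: 275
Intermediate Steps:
U(N, q) = -4 + N² (U(N, q) = -4 + N*N = -4 + N²)
T(j, t) = 6*j (T(j, t) = 3*(2*j) = 6*j)
(73 + T(-3, 2))*U(-3, 13) = (73 + 6*(-3))*(-4 + (-3)²) = (73 - 18)*(-4 + 9) = 55*5 = 275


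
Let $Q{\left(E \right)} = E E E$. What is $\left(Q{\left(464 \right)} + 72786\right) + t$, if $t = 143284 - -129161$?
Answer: $100242575$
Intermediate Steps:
$t = 272445$ ($t = 143284 + 129161 = 272445$)
$Q{\left(E \right)} = E^{3}$ ($Q{\left(E \right)} = E^{2} E = E^{3}$)
$\left(Q{\left(464 \right)} + 72786\right) + t = \left(464^{3} + 72786\right) + 272445 = \left(99897344 + 72786\right) + 272445 = 99970130 + 272445 = 100242575$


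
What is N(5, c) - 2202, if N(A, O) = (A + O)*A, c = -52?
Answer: -2437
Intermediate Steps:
N(A, O) = A*(A + O)
N(5, c) - 2202 = 5*(5 - 52) - 2202 = 5*(-47) - 2202 = -235 - 2202 = -2437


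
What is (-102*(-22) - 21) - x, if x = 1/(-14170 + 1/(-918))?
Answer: 28916920521/13008061 ≈ 2223.0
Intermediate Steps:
x = -918/13008061 (x = 1/(-14170 - 1/918) = 1/(-13008061/918) = -918/13008061 ≈ -7.0572e-5)
(-102*(-22) - 21) - x = (-102*(-22) - 21) - 1*(-918/13008061) = (2244 - 21) + 918/13008061 = 2223 + 918/13008061 = 28916920521/13008061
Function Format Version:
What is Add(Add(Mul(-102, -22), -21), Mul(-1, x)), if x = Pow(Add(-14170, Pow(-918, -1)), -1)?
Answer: Rational(28916920521, 13008061) ≈ 2223.0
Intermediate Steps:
x = Rational(-918, 13008061) (x = Pow(Add(-14170, Rational(-1, 918)), -1) = Pow(Rational(-13008061, 918), -1) = Rational(-918, 13008061) ≈ -7.0572e-5)
Add(Add(Mul(-102, -22), -21), Mul(-1, x)) = Add(Add(Mul(-102, -22), -21), Mul(-1, Rational(-918, 13008061))) = Add(Add(2244, -21), Rational(918, 13008061)) = Add(2223, Rational(918, 13008061)) = Rational(28916920521, 13008061)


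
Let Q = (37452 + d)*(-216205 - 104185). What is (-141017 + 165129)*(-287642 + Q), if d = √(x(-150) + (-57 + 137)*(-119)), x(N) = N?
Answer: -289332761927264 - 7725243680*I*√9670 ≈ -2.8933e+14 - 7.5967e+11*I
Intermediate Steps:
d = I*√9670 (d = √(-150 + (-57 + 137)*(-119)) = √(-150 + 80*(-119)) = √(-150 - 9520) = √(-9670) = I*√9670 ≈ 98.336*I)
Q = -11999246280 - 320390*I*√9670 (Q = (37452 + I*√9670)*(-216205 - 104185) = (37452 + I*√9670)*(-320390) = -11999246280 - 320390*I*√9670 ≈ -1.1999e+10 - 3.1506e+7*I)
(-141017 + 165129)*(-287642 + Q) = (-141017 + 165129)*(-287642 + (-11999246280 - 320390*I*√9670)) = 24112*(-11999533922 - 320390*I*√9670) = -289332761927264 - 7725243680*I*√9670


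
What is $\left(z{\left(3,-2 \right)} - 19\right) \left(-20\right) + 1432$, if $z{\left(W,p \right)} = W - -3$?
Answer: $1692$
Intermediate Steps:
$z{\left(W,p \right)} = 3 + W$ ($z{\left(W,p \right)} = W + 3 = 3 + W$)
$\left(z{\left(3,-2 \right)} - 19\right) \left(-20\right) + 1432 = \left(\left(3 + 3\right) - 19\right) \left(-20\right) + 1432 = \left(6 - 19\right) \left(-20\right) + 1432 = \left(-13\right) \left(-20\right) + 1432 = 260 + 1432 = 1692$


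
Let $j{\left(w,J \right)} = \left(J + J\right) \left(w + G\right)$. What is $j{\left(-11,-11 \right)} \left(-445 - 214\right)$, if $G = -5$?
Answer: $-231968$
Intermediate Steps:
$j{\left(w,J \right)} = 2 J \left(-5 + w\right)$ ($j{\left(w,J \right)} = \left(J + J\right) \left(w - 5\right) = 2 J \left(-5 + w\right)$)
$j{\left(-11,-11 \right)} \left(-445 - 214\right) = 2 \left(-11\right) \left(-5 - 11\right) \left(-445 - 214\right) = 2 \left(-11\right) \left(-16\right) \left(-659\right) = 352 \left(-659\right) = -231968$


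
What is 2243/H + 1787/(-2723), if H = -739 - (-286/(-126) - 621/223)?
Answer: -104347006660/28251062371 ≈ -3.6936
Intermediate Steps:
H = -10374977/14049 (H = -739 - (-286*(-1/126) - 621*1/223) = -739 - (143/63 - 621/223) = -739 - 1*(-7234/14049) = -739 + 7234/14049 = -10374977/14049 ≈ -738.49)
2243/H + 1787/(-2723) = 2243/(-10374977/14049) + 1787/(-2723) = 2243*(-14049/10374977) + 1787*(-1/2723) = -31511907/10374977 - 1787/2723 = -104347006660/28251062371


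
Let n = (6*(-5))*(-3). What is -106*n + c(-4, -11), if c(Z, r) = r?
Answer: -9551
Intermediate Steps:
n = 90 (n = -30*(-3) = 90)
-106*n + c(-4, -11) = -106*90 - 11 = -9540 - 11 = -9551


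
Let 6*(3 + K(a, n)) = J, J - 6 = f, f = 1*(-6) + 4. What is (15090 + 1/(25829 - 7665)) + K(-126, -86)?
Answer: 822157135/54492 ≈ 15088.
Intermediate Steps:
f = -2 (f = -6 + 4 = -2)
J = 4 (J = 6 - 2 = 4)
K(a, n) = -7/3 (K(a, n) = -3 + (⅙)*4 = -3 + ⅔ = -7/3)
(15090 + 1/(25829 - 7665)) + K(-126, -86) = (15090 + 1/(25829 - 7665)) - 7/3 = (15090 + 1/18164) - 7/3 = 274094761/18164 - 7/3 = 822157135/54492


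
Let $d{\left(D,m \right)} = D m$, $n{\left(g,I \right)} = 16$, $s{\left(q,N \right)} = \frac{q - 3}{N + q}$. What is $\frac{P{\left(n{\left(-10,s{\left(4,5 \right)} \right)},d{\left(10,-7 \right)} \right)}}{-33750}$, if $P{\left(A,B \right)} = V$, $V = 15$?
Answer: $- \frac{1}{2250} \approx -0.00044444$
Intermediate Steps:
$s{\left(q,N \right)} = \frac{-3 + q}{N + q}$
$P{\left(A,B \right)} = 15$
$\frac{P{\left(n{\left(-10,s{\left(4,5 \right)} \right)},d{\left(10,-7 \right)} \right)}}{-33750} = \frac{15}{-33750} = 15 \left(- \frac{1}{33750}\right) = - \frac{1}{2250}$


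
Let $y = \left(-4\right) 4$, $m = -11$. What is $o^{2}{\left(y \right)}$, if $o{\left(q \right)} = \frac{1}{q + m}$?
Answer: $\frac{1}{729} \approx 0.0013717$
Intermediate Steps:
$y = -16$
$o{\left(q \right)} = \frac{1}{-11 + q}$ ($o{\left(q \right)} = \frac{1}{q - 11} = \frac{1}{-11 + q}$)
$o^{2}{\left(y \right)} = \left(\frac{1}{-11 - 16}\right)^{2} = \left(\frac{1}{-27}\right)^{2} = \left(- \frac{1}{27}\right)^{2} = \frac{1}{729}$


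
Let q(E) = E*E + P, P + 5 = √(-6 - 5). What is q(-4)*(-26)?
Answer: -286 - 26*I*√11 ≈ -286.0 - 86.232*I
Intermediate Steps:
P = -5 + I*√11 (P = -5 + √(-6 - 5) = -5 + √(-11) = -5 + I*√11 ≈ -5.0 + 3.3166*I)
q(E) = -5 + E² + I*√11 (q(E) = E*E + (-5 + I*√11) = E² + (-5 + I*√11) = -5 + E² + I*√11)
q(-4)*(-26) = (-5 + (-4)² + I*√11)*(-26) = (-5 + 16 + I*√11)*(-26) = (11 + I*√11)*(-26) = -286 - 26*I*√11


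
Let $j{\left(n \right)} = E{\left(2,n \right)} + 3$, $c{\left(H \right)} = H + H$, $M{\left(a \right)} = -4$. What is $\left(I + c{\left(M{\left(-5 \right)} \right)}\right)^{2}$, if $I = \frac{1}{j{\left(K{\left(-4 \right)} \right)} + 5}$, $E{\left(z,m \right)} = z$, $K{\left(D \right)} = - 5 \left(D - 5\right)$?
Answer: $\frac{6241}{100} \approx 62.41$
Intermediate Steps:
$K{\left(D \right)} = 25 - 5 D$ ($K{\left(D \right)} = - 5 \left(-5 + D\right) = 25 - 5 D$)
$c{\left(H \right)} = 2 H$
$j{\left(n \right)} = 5$ ($j{\left(n \right)} = 2 + 3 = 5$)
$I = \frac{1}{10}$ ($I = \frac{1}{5 + 5} = \frac{1}{10} \approx 0.1$)
$\left(I + c{\left(M{\left(-5 \right)} \right)}\right)^{2} = \left(\frac{1}{10} + 2 \left(-4\right)\right)^{2} = \left(\frac{1}{10} - 8\right)^{2} = \left(- \frac{79}{10}\right)^{2} = \frac{6241}{100}$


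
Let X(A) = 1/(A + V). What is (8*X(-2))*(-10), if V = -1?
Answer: 80/3 ≈ 26.667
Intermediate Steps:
X(A) = 1/(-1 + A) (X(A) = 1/(A - 1) = 1/(-1 + A))
(8*X(-2))*(-10) = (8/(-1 - 2))*(-10) = (8/(-3))*(-10) = (8*(-⅓))*(-10) = -8/3*(-10) = 80/3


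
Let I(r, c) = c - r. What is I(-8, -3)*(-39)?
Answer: -195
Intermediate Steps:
I(-8, -3)*(-39) = (-3 - 1*(-8))*(-39) = (-3 + 8)*(-39) = 5*(-39) = -195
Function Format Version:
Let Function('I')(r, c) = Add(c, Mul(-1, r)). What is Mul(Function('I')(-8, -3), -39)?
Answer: -195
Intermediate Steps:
Mul(Function('I')(-8, -3), -39) = Mul(Add(-3, Mul(-1, -8)), -39) = Mul(Add(-3, 8), -39) = Mul(5, -39) = -195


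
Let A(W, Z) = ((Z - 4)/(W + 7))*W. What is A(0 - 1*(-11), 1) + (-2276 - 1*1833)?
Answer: -24665/6 ≈ -4110.8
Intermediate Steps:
A(W, Z) = W*(-4 + Z)/(7 + W) (A(W, Z) = ((-4 + Z)/(7 + W))*W = W*(-4 + Z)/(7 + W))
A(0 - 1*(-11), 1) + (-2276 - 1*1833) = (0 - 1*(-11))*(-4 + 1)/(7 + (0 - 1*(-11))) + (-2276 - 1*1833) = (0 + 11)*(-3)/(7 + (0 + 11)) + (-2276 - 1833) = 11*(-3)/(7 + 11) - 4109 = 11*(-3)/18 - 4109 = 11*(1/18)*(-3) - 4109 = -11/6 - 4109 = -24665/6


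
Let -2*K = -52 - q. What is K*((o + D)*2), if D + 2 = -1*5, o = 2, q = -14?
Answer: -190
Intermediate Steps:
D = -7 (D = -2 - 1*5 = -2 - 5 = -7)
K = 19 (K = -(-52 - 1*(-14))/2 = -(-52 + 14)/2 = -½*(-38) = 19)
K*((o + D)*2) = 19*((2 - 7)*2) = 19*(-5*2) = 19*(-10) = -190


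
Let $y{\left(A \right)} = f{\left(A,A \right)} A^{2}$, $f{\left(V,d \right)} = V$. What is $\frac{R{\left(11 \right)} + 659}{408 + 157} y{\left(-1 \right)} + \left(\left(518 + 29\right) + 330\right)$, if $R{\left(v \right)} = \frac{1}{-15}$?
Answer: $\frac{7422691}{8475} \approx 875.83$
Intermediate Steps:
$R{\left(v \right)} = - \frac{1}{15}$
$y{\left(A \right)} = A^{3}$ ($y{\left(A \right)} = A A^{2} = A^{3}$)
$\frac{R{\left(11 \right)} + 659}{408 + 157} y{\left(-1 \right)} + \left(\left(518 + 29\right) + 330\right) = \frac{- \frac{1}{15} + 659}{408 + 157} \left(-1\right)^{3} + \left(\left(518 + 29\right) + 330\right) = \frac{9884}{15 \cdot 565} \left(-1\right) + \left(547 + 330\right) = \frac{9884}{15} \cdot \frac{1}{565} \left(-1\right) + 877 = \frac{9884}{8475} \left(-1\right) + 877 = - \frac{9884}{8475} + 877 = \frac{7422691}{8475}$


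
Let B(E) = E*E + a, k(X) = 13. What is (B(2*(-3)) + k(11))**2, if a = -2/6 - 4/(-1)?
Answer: 24964/9 ≈ 2773.8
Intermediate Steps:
a = 11/3 (a = -2*1/6 - 4*(-1) = -1/3 + 4 = 11/3 ≈ 3.6667)
B(E) = 11/3 + E**2 (B(E) = E*E + 11/3 = E**2 + 11/3 = 11/3 + E**2)
(B(2*(-3)) + k(11))**2 = ((11/3 + (2*(-3))**2) + 13)**2 = ((11/3 + (-6)**2) + 13)**2 = ((11/3 + 36) + 13)**2 = (119/3 + 13)**2 = (158/3)**2 = 24964/9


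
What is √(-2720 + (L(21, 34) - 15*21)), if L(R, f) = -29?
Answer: 2*I*√766 ≈ 55.353*I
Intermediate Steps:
√(-2720 + (L(21, 34) - 15*21)) = √(-2720 + (-29 - 15*21)) = √(-2720 + (-29 - 315)) = √(-2720 - 344) = √(-3064) = 2*I*√766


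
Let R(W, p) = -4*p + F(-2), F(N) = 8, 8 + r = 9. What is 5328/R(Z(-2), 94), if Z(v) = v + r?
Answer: -333/23 ≈ -14.478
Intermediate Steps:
r = 1 (r = -8 + 9 = 1)
Z(v) = 1 + v (Z(v) = v + 1 = 1 + v)
R(W, p) = 8 - 4*p (R(W, p) = -4*p + 8 = 8 - 4*p)
5328/R(Z(-2), 94) = 5328/(8 - 4*94) = 5328/(8 - 376) = 5328/(-368) = 5328*(-1/368) = -333/23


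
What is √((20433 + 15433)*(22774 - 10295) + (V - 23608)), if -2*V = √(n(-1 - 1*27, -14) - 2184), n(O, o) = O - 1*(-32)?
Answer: √(447548206 - I*√545) ≈ 21155.0 - 0.e-4*I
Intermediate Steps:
n(O, o) = 32 + O (n(O, o) = O + 32 = 32 + O)
V = -I*√545 (V = -√((32 + (-1 - 1*27)) - 2184)/2 = -√((32 + (-1 - 27)) - 2184)/2 = -√((32 - 28) - 2184)/2 = -√(4 - 2184)/2 = -I*√545 ≈ -23.345*I)
√((20433 + 15433)*(22774 - 10295) + (V - 23608)) = √((20433 + 15433)*(22774 - 10295) + (-I*√545 - 23608)) = √(35866*12479 + (-23608 - I*√545)) = √(447571814 + (-23608 - I*√545)) = √(447548206 - I*√545)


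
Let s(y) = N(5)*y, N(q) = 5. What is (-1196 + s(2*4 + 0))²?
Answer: 1336336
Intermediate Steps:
s(y) = 5*y
(-1196 + s(2*4 + 0))² = (-1196 + 5*(2*4 + 0))² = (-1196 + 5*(8 + 0))² = (-1196 + 5*8)² = (-1196 + 40)² = (-1156)² = 1336336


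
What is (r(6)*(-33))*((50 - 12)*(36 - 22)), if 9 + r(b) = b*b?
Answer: -474012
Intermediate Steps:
r(b) = -9 + b² (r(b) = -9 + b*b = -9 + b²)
(r(6)*(-33))*((50 - 12)*(36 - 22)) = ((-9 + 6²)*(-33))*((50 - 12)*(36 - 22)) = ((-9 + 36)*(-33))*(38*14) = (27*(-33))*532 = -891*532 = -474012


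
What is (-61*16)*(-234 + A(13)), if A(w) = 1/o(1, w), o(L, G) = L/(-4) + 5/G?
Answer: 1547936/7 ≈ 2.2113e+5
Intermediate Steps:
o(L, G) = 5/G - L/4 (o(L, G) = L*(-1/4) + 5/G = -L/4 + 5/G = 5/G - L/4)
A(w) = 1/(-1/4 + 5/w) (A(w) = 1/(5/w - 1/4*1) = 1/(5/w - 1/4) = 1/(-1/4 + 5/w))
(-61*16)*(-234 + A(13)) = (-61*16)*(-234 - 4*13/(-20 + 13)) = -976*(-234 - 4*13/(-7)) = -976*(-234 - 4*13*(-1/7)) = -976*(-234 + 52/7) = -976*(-1586/7) = 1547936/7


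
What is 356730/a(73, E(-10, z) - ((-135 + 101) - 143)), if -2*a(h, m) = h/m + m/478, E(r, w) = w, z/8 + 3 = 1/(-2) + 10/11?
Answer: -27440892072/30541 ≈ -8.9849e+5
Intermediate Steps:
z = -228/11 (z = -24 + 8*(1/(-2) + 10/11) = -24 + 8*(1*(-1/2) + 10*(1/11)) = -24 + 8*(-1/2 + 10/11) = -24 + 8*(9/22) = -24 + 36/11 = -228/11 ≈ -20.727)
a(h, m) = -m/956 - h/(2*m) (a(h, m) = -(h/m + m/478)/2 = -(m/478 + h/m)/2 = -m/956 - h/(2*m))
356730/a(73, E(-10, z) - ((-135 + 101) - 143)) = 356730/(-(-228/11 - ((-135 + 101) - 143))/956 - 1/2*73/(-228/11 - ((-135 + 101) - 143))) = 356730/(-(-228/11 - (-34 - 143))/956 - 1/2*73/(-228/11 - (-34 - 143))) = 356730/(-(-228/11 - 1*(-177))/956 - 1/2*73/(-228/11 - 1*(-177))) = 356730/(-(-228/11 + 177)/956 - 1/2*73/(-228/11 + 177)) = 356730/(-1/956*1719/11 - 1/2*73/1719/11) = 356730/(-1719/10516 - 1/2*73*11/1719) = 356730/(-1719/10516 - 803/3438) = 356730/(-7177135/18077004) = 356730*(-18077004/7177135) = -27440892072/30541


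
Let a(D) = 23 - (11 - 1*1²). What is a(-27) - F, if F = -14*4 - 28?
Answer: 97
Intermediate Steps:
a(D) = 13 (a(D) = 23 - (11 - 1*1) = 23 - (11 - 1) = 23 - 1*10 = 23 - 10 = 13)
F = -84 (F = -56 - 28 = -84)
a(-27) - F = 13 - 1*(-84) = 13 + 84 = 97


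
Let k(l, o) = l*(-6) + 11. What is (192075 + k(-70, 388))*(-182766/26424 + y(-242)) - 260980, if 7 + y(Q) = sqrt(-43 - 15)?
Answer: -17640131/6 + 192506*I*sqrt(58) ≈ -2.94e+6 + 1.4661e+6*I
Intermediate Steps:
y(Q) = -7 + I*sqrt(58) (y(Q) = -7 + sqrt(-43 - 15) = -7 + sqrt(-58) = -7 + I*sqrt(58))
k(l, o) = 11 - 6*l (k(l, o) = -6*l + 11 = 11 - 6*l)
(192075 + k(-70, 388))*(-182766/26424 + y(-242)) - 260980 = (192075 + (11 - 6*(-70)))*(-182766/26424 + (-7 + I*sqrt(58))) - 260980 = (192075 + (11 + 420))*(-182766*1/26424 + (-7 + I*sqrt(58))) - 260980 = (192075 + 431)*(-83/12 + (-7 + I*sqrt(58))) - 260980 = 192506*(-167/12 + I*sqrt(58)) - 260980 = (-16074251/6 + 192506*I*sqrt(58)) - 260980 = -17640131/6 + 192506*I*sqrt(58)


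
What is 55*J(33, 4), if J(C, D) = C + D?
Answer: 2035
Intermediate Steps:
55*J(33, 4) = 55*(33 + 4) = 55*37 = 2035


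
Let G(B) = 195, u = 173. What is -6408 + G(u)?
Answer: -6213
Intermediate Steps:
-6408 + G(u) = -6408 + 195 = -6213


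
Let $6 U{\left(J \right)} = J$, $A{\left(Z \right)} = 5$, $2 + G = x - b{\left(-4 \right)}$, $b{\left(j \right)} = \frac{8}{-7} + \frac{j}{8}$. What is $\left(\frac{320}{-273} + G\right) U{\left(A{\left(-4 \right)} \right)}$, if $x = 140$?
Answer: $\frac{378025}{3276} \approx 115.39$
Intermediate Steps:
$b{\left(j \right)} = - \frac{8}{7} + \frac{j}{8}$ ($b{\left(j \right)} = 8 \left(- \frac{1}{7}\right) + j \frac{1}{8} = - \frac{8}{7} + \frac{j}{8}$)
$G = \frac{1955}{14}$ ($G = -2 + \left(140 - \left(- \frac{8}{7} + \frac{1}{8} \left(-4\right)\right)\right) = -2 + \left(140 - \left(- \frac{8}{7} - \frac{1}{2}\right)\right) = -2 + \left(140 - - \frac{23}{14}\right) = -2 + \left(140 + \frac{23}{14}\right) = -2 + \frac{1983}{14} = \frac{1955}{14} \approx 139.64$)
$U{\left(J \right)} = \frac{J}{6}$
$\left(\frac{320}{-273} + G\right) U{\left(A{\left(-4 \right)} \right)} = \left(\frac{320}{-273} + \frac{1955}{14}\right) \frac{1}{6} \cdot 5 = \left(320 \left(- \frac{1}{273}\right) + \frac{1955}{14}\right) \frac{5}{6} = \left(- \frac{320}{273} + \frac{1955}{14}\right) \frac{5}{6} = \frac{75605}{546} \cdot \frac{5}{6} = \frac{378025}{3276}$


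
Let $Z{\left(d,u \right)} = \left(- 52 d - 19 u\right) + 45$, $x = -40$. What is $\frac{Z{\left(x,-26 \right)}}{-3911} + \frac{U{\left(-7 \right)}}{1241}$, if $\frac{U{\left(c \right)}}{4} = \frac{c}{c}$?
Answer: $- \frac{3234535}{4853551} \approx -0.66643$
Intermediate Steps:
$U{\left(c \right)} = 4$ ($U{\left(c \right)} = 4 \frac{c}{c} = 4 \cdot 1 = 4$)
$Z{\left(d,u \right)} = 45 - 52 d - 19 u$
$\frac{Z{\left(x,-26 \right)}}{-3911} + \frac{U{\left(-7 \right)}}{1241} = \frac{45 - -2080 - -494}{-3911} + \frac{4}{1241} = \left(45 + 2080 + 494\right) \left(- \frac{1}{3911}\right) + 4 \cdot \frac{1}{1241} = 2619 \left(- \frac{1}{3911}\right) + \frac{4}{1241} = - \frac{2619}{3911} + \frac{4}{1241} = - \frac{3234535}{4853551}$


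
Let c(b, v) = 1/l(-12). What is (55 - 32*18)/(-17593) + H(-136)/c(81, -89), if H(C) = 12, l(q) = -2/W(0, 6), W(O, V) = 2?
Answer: -210595/17593 ≈ -11.970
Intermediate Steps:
l(q) = -1 (l(q) = -2/2 = -2*½ = -1)
c(b, v) = -1 (c(b, v) = 1/(-1) = -1)
(55 - 32*18)/(-17593) + H(-136)/c(81, -89) = (55 - 32*18)/(-17593) + 12/(-1) = (55 - 576)*(-1/17593) + 12*(-1) = -521*(-1/17593) - 12 = 521/17593 - 12 = -210595/17593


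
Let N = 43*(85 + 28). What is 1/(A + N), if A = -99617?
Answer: -1/94758 ≈ -1.0553e-5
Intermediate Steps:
N = 4859 (N = 43*113 = 4859)
1/(A + N) = 1/(-99617 + 4859) = 1/(-94758) = -1/94758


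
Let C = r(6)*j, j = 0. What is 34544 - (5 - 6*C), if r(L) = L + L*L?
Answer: 34539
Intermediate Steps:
r(L) = L + L²
C = 0 (C = (6*(1 + 6))*0 = (6*7)*0 = 42*0 = 0)
34544 - (5 - 6*C) = 34544 - (5 - 6*0) = 34544 - (5 + 0) = 34544 - 1*5 = 34544 - 5 = 34539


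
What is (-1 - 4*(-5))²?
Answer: 361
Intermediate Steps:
(-1 - 4*(-5))² = (-1 + 20)² = 19² = 361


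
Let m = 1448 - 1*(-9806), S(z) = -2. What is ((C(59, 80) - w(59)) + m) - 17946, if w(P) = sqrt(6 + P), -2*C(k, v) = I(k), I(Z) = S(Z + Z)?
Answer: -6691 - sqrt(65) ≈ -6699.1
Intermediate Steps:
I(Z) = -2
m = 11254 (m = 1448 + 9806 = 11254)
C(k, v) = 1 (C(k, v) = -1/2*(-2) = 1)
((C(59, 80) - w(59)) + m) - 17946 = ((1 - sqrt(6 + 59)) + 11254) - 17946 = ((1 - sqrt(65)) + 11254) - 17946 = (11255 - sqrt(65)) - 17946 = -6691 - sqrt(65)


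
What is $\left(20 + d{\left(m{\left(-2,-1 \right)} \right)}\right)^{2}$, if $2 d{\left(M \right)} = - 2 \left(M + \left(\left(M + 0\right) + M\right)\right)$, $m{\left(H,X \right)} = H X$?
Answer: $196$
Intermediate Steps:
$d{\left(M \right)} = - 3 M$ ($d{\left(M \right)} = \frac{\left(-2\right) \left(M + \left(\left(M + 0\right) + M\right)\right)}{2} = \frac{\left(-2\right) \left(M + \left(M + M\right)\right)}{2} = \frac{\left(-2\right) \left(M + 2 M\right)}{2} = \frac{\left(-2\right) 3 M}{2} = \frac{\left(-6\right) M}{2} = - 3 M$)
$\left(20 + d{\left(m{\left(-2,-1 \right)} \right)}\right)^{2} = \left(20 - 3 \left(\left(-2\right) \left(-1\right)\right)\right)^{2} = \left(20 - 6\right)^{2} = 14^{2} = 196$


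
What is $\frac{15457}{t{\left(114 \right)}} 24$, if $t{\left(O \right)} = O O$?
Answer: $\frac{30914}{1083} \approx 28.545$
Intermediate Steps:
$t{\left(O \right)} = O^{2}$
$\frac{15457}{t{\left(114 \right)}} 24 = \frac{15457}{114^{2}} \cdot 24 = \frac{15457}{12996} \cdot 24 = \frac{30914}{1083}$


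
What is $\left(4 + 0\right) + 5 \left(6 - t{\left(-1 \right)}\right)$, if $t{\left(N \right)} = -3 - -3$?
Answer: $34$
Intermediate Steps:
$t{\left(N \right)} = 0$ ($t{\left(N \right)} = -3 + 3 = 0$)
$\left(4 + 0\right) + 5 \left(6 - t{\left(-1 \right)}\right) = \left(4 + 0\right) + 5 \left(6 - 0\right) = 4 + 5 \left(6 + 0\right) = 4 + 5 \cdot 6 = 4 + 30 = 34$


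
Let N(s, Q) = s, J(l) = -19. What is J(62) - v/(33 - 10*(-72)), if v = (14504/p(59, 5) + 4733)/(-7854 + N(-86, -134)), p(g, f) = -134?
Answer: -7610728001/400580940 ≈ -18.999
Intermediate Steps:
v = -309859/531980 (v = (14504/(-134) + 4733)/(-7854 - 86) = (14504*(-1/134) + 4733)/(-7940) = (-7252/67 + 4733)*(-1/7940) = (309859/67)*(-1/7940) = -309859/531980 ≈ -0.58246)
J(62) - v/(33 - 10*(-72)) = -19 - (-309859)/(531980*(33 - 10*(-72))) = -19 - (-309859)/(531980*(33 + 720)) = -19 - (-309859)/(531980*753) = -19 - 1*(-309859/400580940) = -19 + 309859/400580940 = -7610728001/400580940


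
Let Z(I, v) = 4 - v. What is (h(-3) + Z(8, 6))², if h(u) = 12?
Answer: 100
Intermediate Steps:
(h(-3) + Z(8, 6))² = (12 + (4 - 1*6))² = (12 + (4 - 6))² = (12 - 2)² = 10² = 100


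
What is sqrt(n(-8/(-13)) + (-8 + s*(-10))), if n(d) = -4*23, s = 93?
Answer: I*sqrt(1030) ≈ 32.094*I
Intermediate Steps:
n(d) = -92
sqrt(n(-8/(-13)) + (-8 + s*(-10))) = sqrt(-92 + (-8 + 93*(-10))) = sqrt(-92 + (-8 - 930)) = sqrt(-92 - 938) = sqrt(-1030) = I*sqrt(1030)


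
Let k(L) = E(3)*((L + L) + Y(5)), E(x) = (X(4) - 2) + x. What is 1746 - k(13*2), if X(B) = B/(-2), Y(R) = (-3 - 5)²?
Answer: 1862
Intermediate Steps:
Y(R) = 64 (Y(R) = (-8)² = 64)
X(B) = -B/2 (X(B) = B*(-½) = -B/2)
E(x) = -4 + x (E(x) = (-½*4 - 2) + x = (-2 - 2) + x = -4 + x)
k(L) = -64 - 2*L (k(L) = (-4 + 3)*((L + L) + 64) = -(2*L + 64) = -(64 + 2*L) = -64 - 2*L)
1746 - k(13*2) = 1746 - (-64 - 26*2) = 1746 - (-64 - 2*26) = 1746 - (-64 - 52) = 1746 - 1*(-116) = 1746 + 116 = 1862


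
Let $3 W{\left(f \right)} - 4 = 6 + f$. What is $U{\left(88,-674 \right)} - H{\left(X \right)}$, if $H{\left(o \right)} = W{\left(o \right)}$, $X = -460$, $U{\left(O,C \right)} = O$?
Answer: $238$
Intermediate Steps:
$W{\left(f \right)} = \frac{10}{3} + \frac{f}{3}$ ($W{\left(f \right)} = \frac{4}{3} + \frac{6 + f}{3} = \frac{4}{3} + \left(2 + \frac{f}{3}\right) = \frac{10}{3} + \frac{f}{3}$)
$H{\left(o \right)} = \frac{10}{3} + \frac{o}{3}$
$U{\left(88,-674 \right)} - H{\left(X \right)} = 88 - \left(\frac{10}{3} + \frac{1}{3} \left(-460\right)\right) = 88 - \left(\frac{10}{3} - \frac{460}{3}\right) = 88 - -150 = 88 + 150 = 238$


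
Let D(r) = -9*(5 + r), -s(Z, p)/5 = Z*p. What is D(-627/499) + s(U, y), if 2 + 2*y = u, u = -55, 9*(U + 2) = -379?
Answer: -18920657/2994 ≈ -6319.5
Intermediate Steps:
U = -397/9 (U = -2 + (⅑)*(-379) = -2 - 379/9 = -397/9 ≈ -44.111)
y = -57/2 (y = -1 + (½)*(-55) = -1 - 55/2 = -57/2 ≈ -28.500)
s(Z, p) = -5*Z*p
D(r) = -45 - 9*r
D(-627/499) + s(U, y) = (-45 - (-5643)/499) - 5*(-397/9)*(-57/2) = (-45 - (-5643)/499) - 37715/6 = (-45 - 9*(-627/499)) - 37715/6 = (-45 + 5643/499) - 37715/6 = -16812/499 - 37715/6 = -18920657/2994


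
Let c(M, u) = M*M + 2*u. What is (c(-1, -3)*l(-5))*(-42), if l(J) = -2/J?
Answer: 84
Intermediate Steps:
c(M, u) = M**2 + 2*u
(c(-1, -3)*l(-5))*(-42) = (((-1)**2 + 2*(-3))*(-2/(-5)))*(-42) = ((1 - 6)*(-2*(-1/5)))*(-42) = -5*2/5*(-42) = -2*(-42) = 84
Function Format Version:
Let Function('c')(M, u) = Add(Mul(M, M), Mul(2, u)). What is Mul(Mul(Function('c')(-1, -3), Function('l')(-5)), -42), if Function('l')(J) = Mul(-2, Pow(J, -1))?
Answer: 84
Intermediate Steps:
Function('c')(M, u) = Add(Pow(M, 2), Mul(2, u))
Mul(Mul(Function('c')(-1, -3), Function('l')(-5)), -42) = Mul(Mul(Add(Pow(-1, 2), Mul(2, -3)), Mul(-2, Pow(-5, -1))), -42) = Mul(Mul(Add(1, -6), Mul(-2, Rational(-1, 5))), -42) = Mul(Mul(-5, Rational(2, 5)), -42) = Mul(-2, -42) = 84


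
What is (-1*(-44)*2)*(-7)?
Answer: -616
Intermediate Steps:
(-1*(-44)*2)*(-7) = (44*2)*(-7) = 88*(-7) = -616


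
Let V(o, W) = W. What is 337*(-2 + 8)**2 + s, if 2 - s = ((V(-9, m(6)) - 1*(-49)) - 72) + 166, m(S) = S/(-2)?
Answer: 11994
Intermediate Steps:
m(S) = -S/2 (m(S) = S*(-1/2) = -S/2)
s = -138 (s = 2 - (((-1/2*6 - 1*(-49)) - 72) + 166) = 2 - (((-3 + 49) - 72) + 166) = 2 - ((46 - 72) + 166) = 2 - (-26 + 166) = 2 - 1*140 = 2 - 140 = -138)
337*(-2 + 8)**2 + s = 337*(-2 + 8)**2 - 138 = 337*6**2 - 138 = 337*36 - 138 = 12132 - 138 = 11994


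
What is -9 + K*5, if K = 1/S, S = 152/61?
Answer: -1063/152 ≈ -6.9934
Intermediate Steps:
S = 152/61 (S = 152*(1/61) = 152/61 ≈ 2.4918)
K = 61/152 (K = 1/(152/61) = 61/152 ≈ 0.40132)
-9 + K*5 = -9 + (61/152)*5 = -9 + 305/152 = -1063/152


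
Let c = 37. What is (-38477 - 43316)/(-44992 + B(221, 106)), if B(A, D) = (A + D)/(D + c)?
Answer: 11696399/6433529 ≈ 1.8180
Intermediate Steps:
B(A, D) = (A + D)/(37 + D) (B(A, D) = (A + D)/(D + 37) = (A + D)/(37 + D))
(-38477 - 43316)/(-44992 + B(221, 106)) = (-38477 - 43316)/(-44992 + (221 + 106)/(37 + 106)) = -81793/(-44992 + 327/143) = -81793/(-6433529/143) = -81793*(-143/6433529) = 11696399/6433529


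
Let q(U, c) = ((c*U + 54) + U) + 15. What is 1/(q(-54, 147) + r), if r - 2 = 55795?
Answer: 1/47874 ≈ 2.0888e-5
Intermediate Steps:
r = 55797 (r = 2 + 55795 = 55797)
q(U, c) = 69 + U + U*c (q(U, c) = ((U*c + 54) + U) + 15 = ((54 + U*c) + U) + 15 = (54 + U + U*c) + 15 = 69 + U + U*c)
1/(q(-54, 147) + r) = 1/((69 - 54 - 54*147) + 55797) = 1/((69 - 54 - 7938) + 55797) = 1/(-7923 + 55797) = 1/47874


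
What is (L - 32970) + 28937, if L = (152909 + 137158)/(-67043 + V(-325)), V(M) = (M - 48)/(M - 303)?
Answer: -169982072899/42102631 ≈ -4037.3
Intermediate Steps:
V(M) = (-48 + M)/(-303 + M)
L = -182162076/42102631 (L = (152909 + 137158)/(-67043 + (-48 - 325)/(-303 - 325)) = 290067/(-67043 - 373/(-628)) = 290067/(-67043 - 1/628*(-373)) = 290067/(-67043 + 373/628) = 290067/(-42102631/628) = 290067*(-628/42102631) = -182162076/42102631 ≈ -4.3266)
(L - 32970) + 28937 = (-182162076/42102631 - 32970) + 28937 = -1388305906146/42102631 + 28937 = -169982072899/42102631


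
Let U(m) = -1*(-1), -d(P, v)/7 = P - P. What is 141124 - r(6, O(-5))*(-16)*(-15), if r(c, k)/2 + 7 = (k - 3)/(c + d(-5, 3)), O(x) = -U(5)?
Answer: 144804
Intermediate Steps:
d(P, v) = 0 (d(P, v) = -7*(P - P) = -7*0 = 0)
U(m) = 1
O(x) = -1 (O(x) = -1*1 = -1)
r(c, k) = -14 + 2*(-3 + k)/c (r(c, k) = -14 + 2*((k - 3)/(c + 0)) = -14 + 2*((-3 + k)/c) = -14 + 2*(-3 + k)/c)
141124 - r(6, O(-5))*(-16)*(-15) = 141124 - (2*(-3 - 1 - 7*6)/6)*(-16)*(-15) = 141124 - (2*(⅙)*(-3 - 1 - 42))*(-16)*(-15) = 141124 - (2*(⅙)*(-46))*(-16)*(-15) = 141124 - (-46/3*(-16))*(-15) = 141124 - 736*(-15)/3 = 141124 - 1*(-3680) = 141124 + 3680 = 144804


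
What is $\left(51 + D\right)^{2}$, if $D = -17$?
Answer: $1156$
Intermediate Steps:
$\left(51 + D\right)^{2} = \left(51 - 17\right)^{2} = 34^{2} = 1156$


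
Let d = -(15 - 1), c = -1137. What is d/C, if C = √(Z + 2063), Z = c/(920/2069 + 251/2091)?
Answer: -7*√295632721061126/60505117 ≈ -1.9892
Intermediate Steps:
Z = -4918979223/2443039 (Z = -1137/(920/2069 + 251/2091) = -1137/2443039/4326279 = -1137*4326279/2443039 = -4918979223/2443039 ≈ -2013.5)
C = √295632721061126/2443039 (C = √(-4918979223/2443039 + 2063) = √(121010234/2443039) = √295632721061126/2443039 ≈ 7.0379)
d = -14 (d = -1*14 = -14)
d/C = -14*√295632721061126/121010234 = -7*√295632721061126/60505117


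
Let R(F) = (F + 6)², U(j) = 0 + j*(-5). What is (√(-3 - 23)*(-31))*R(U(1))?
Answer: -31*I*√26 ≈ -158.07*I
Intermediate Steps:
U(j) = -5*j (U(j) = 0 - 5*j = -5*j)
R(F) = (6 + F)²
(√(-3 - 23)*(-31))*R(U(1)) = (√(-3 - 23)*(-31))*(6 - 5*1)² = (√(-26)*(-31))*(6 - 5)² = ((I*√26)*(-31))*1² = -31*I*√26*1 = -31*I*√26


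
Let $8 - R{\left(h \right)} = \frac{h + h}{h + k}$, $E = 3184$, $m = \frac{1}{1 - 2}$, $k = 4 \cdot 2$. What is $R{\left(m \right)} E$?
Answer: $\frac{184672}{7} \approx 26382.0$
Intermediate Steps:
$k = 8$
$m = -1$ ($m = \frac{1}{-1} = -1$)
$R{\left(h \right)} = 8 - \frac{2 h}{8 + h}$ ($R{\left(h \right)} = 8 - \frac{h + h}{h + 8} = 8 - \frac{2 h}{8 + h}$)
$R{\left(m \right)} E = \frac{2 \left(32 + 3 \left(-1\right)\right)}{8 - 1} \cdot 3184 = \frac{2 \left(32 - 3\right)}{7} \cdot 3184 = 2 \cdot \frac{1}{7} \cdot 29 \cdot 3184 = \frac{58}{7} \cdot 3184 = \frac{184672}{7}$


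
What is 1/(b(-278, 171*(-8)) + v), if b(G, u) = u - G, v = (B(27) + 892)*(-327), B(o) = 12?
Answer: -1/296698 ≈ -3.3704e-6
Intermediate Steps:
v = -295608 (v = (12 + 892)*(-327) = 904*(-327) = -295608)
1/(b(-278, 171*(-8)) + v) = 1/((171*(-8) - 1*(-278)) - 295608) = 1/((-1368 + 278) - 295608) = 1/(-1090 - 295608) = 1/(-296698) = -1/296698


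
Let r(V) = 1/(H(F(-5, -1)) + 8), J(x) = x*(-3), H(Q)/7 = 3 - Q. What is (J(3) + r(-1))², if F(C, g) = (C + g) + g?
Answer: 491401/6084 ≈ 80.769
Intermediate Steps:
F(C, g) = C + 2*g
H(Q) = 21 - 7*Q (H(Q) = 7*(3 - Q) = 21 - 7*Q)
J(x) = -3*x
r(V) = 1/78 (r(V) = 1/((21 - 7*(-5 + 2*(-1))) + 8) = 1/((21 - 7*(-5 - 2)) + 8) = 1/((21 - 7*(-7)) + 8) = 1/((21 + 49) + 8) = 1/(70 + 8) = 1/78)
(J(3) + r(-1))² = (-3*3 + 1/78)² = (-9 + 1/78)² = (-701/78)² = 491401/6084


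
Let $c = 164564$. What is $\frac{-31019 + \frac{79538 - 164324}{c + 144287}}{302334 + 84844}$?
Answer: $- \frac{9580333955}{119580312478} \approx -0.080116$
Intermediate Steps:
$\frac{-31019 + \frac{79538 - 164324}{c + 144287}}{302334 + 84844} = \frac{-31019 + \frac{79538 - 164324}{164564 + 144287}}{302334 + 84844} = \frac{-31019 - \frac{84786}{308851}}{387178} = \left(-31019 - \frac{84786}{308851}\right) \frac{1}{387178} = \left(- \frac{9580333955}{308851}\right) \frac{1}{387178} = - \frac{9580333955}{119580312478}$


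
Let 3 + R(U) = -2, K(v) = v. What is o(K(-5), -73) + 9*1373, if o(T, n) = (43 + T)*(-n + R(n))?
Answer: 14941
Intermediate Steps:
R(U) = -5 (R(U) = -3 - 2 = -5)
o(T, n) = (-5 - n)*(43 + T) (o(T, n) = (43 + T)*(-n - 5) = (43 + T)*(-5 - n) = (-5 - n)*(43 + T))
o(K(-5), -73) + 9*1373 = (-215 - 43*(-73) - 5*(-5) - 1*(-5)*(-73)) + 9*1373 = (-215 + 3139 + 25 - 365) + 12357 = 2584 + 12357 = 14941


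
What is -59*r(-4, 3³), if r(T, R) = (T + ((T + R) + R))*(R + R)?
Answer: -146556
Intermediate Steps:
r(T, R) = 2*R*(2*R + 2*T) (r(T, R) = (T + ((R + T) + R))*(2*R) = (T + (T + 2*R))*(2*R) = (2*R + 2*T)*(2*R) = 2*R*(2*R + 2*T))
-59*r(-4, 3³) = -236*3³*(3³ - 4) = -236*27*(27 - 4) = -236*27*23 = -59*2484 = -146556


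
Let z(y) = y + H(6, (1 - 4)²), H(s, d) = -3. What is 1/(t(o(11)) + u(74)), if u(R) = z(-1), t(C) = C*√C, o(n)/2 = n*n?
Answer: 1/3543118 + 1331*√2/7086236 ≈ 0.00026591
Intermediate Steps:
o(n) = 2*n² (o(n) = 2*(n*n) = 2*n²)
t(C) = C^(3/2)
z(y) = -3 + y (z(y) = y - 3 = -3 + y)
u(R) = -4 (u(R) = -3 - 1 = -4)
1/(t(o(11)) + u(74)) = 1/((2*11²)^(3/2) - 4) = 1/((2*121)^(3/2) - 4) = 1/(242^(3/2) - 4) = 1/(2662*√2 - 4) = 1/(-4 + 2662*√2)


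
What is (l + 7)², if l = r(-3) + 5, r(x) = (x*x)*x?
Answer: 225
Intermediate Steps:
r(x) = x³ (r(x) = x²*x = x³)
l = -22 (l = (-3)³ + 5 = -27 + 5 = -22)
(l + 7)² = (-22 + 7)² = (-15)² = 225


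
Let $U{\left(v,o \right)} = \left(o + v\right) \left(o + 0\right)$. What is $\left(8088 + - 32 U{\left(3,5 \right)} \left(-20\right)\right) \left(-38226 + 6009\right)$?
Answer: $-1085326296$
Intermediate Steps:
$U{\left(v,o \right)} = o \left(o + v\right)$ ($U{\left(v,o \right)} = \left(o + v\right) o = o \left(o + v\right)$)
$\left(8088 + - 32 U{\left(3,5 \right)} \left(-20\right)\right) \left(-38226 + 6009\right) = \left(8088 + - 32 \cdot 5 \left(5 + 3\right) \left(-20\right)\right) \left(-38226 + 6009\right) = \left(8088 + - 32 \cdot 5 \cdot 8 \left(-20\right)\right) \left(-32217\right) = \left(8088 + \left(-32\right) 40 \left(-20\right)\right) \left(-32217\right) = \left(8088 - -25600\right) \left(-32217\right) = \left(8088 + 25600\right) \left(-32217\right) = 33688 \left(-32217\right) = -1085326296$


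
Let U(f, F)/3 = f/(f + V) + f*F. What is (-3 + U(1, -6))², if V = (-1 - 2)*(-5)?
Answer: 110889/256 ≈ 433.16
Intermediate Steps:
V = 15 (V = -3*(-5) = 15)
U(f, F) = 3*F*f + 3*f/(15 + f) (U(f, F) = 3*(f/(f + 15) + f*F) = 3*(f/(15 + f) + F*f) = 3*(F*f + f/(15 + f)) = 3*F*f + 3*f/(15 + f))
(-3 + U(1, -6))² = (-3 + 3*1*(1 + 15*(-6) - 6*1)/(15 + 1))² = (-3 + 3*1*(1 - 90 - 6)/16)² = (-3 + 3*1*(1/16)*(-95))² = (-3 - 285/16)² = (-333/16)² = 110889/256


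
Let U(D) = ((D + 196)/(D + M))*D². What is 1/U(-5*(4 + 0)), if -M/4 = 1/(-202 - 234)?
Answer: -2179/7673600 ≈ -0.00028396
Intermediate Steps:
M = 1/109 (M = -4/(-202 - 234) = -4/(-436) = -4*(-1/436) = 1/109 ≈ 0.0091743)
U(D) = D²*(196 + D)/(1/109 + D) (U(D) = ((D + 196)/(D + 1/109))*D² = ((196 + D)/(1/109 + D))*D² = D²*(196 + D)/(1/109 + D))
1/U(-5*(4 + 0)) = 1/(109*(-5*(4 + 0))²*(196 - 5*(4 + 0))/(1 + 109*(-5*(4 + 0)))) = 1/(109*(-5*4)²*(196 - 5*4)/(1 + 109*(-5*4))) = 1/(109*(-20)²*(196 - 20)/(1 + 109*(-20))) = 1/(109*400*176/(1 - 2180)) = 1/(109*400*176/(-2179)) = 1/(109*400*(-1/2179)*176) = 1/(-7673600/2179) = -2179/7673600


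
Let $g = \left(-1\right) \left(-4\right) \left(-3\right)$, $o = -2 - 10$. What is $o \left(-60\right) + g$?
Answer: $708$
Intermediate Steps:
$o = -12$
$g = -12$ ($g = 4 \left(-3\right) = -12$)
$o \left(-60\right) + g = \left(-12\right) \left(-60\right) - 12 = 720 - 12 = 708$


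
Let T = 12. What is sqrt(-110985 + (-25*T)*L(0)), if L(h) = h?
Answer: 7*I*sqrt(2265) ≈ 333.14*I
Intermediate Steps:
sqrt(-110985 + (-25*T)*L(0)) = sqrt(-110985 - 25*12*0) = sqrt(-110985 - 300*0) = sqrt(-110985 + 0) = sqrt(-110985) = 7*I*sqrt(2265)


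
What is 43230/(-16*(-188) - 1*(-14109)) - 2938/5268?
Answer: 88722947/45086178 ≈ 1.9679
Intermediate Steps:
43230/(-16*(-188) - 1*(-14109)) - 2938/5268 = 43230/(3008 + 14109) - 2938*1/5268 = 43230/17117 - 1469/2634 = 88722947/45086178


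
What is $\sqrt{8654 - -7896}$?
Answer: $5 \sqrt{662} \approx 128.65$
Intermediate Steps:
$\sqrt{8654 - -7896} = \sqrt{8654 + \left(-1349 + 9245\right)} = \sqrt{8654 + 7896} = \sqrt{16550} = 5 \sqrt{662}$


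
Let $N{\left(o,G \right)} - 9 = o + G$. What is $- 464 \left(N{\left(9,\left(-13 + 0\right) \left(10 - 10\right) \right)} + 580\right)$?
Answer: $-277472$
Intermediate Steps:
$N{\left(o,G \right)} = 9 + G + o$ ($N{\left(o,G \right)} = 9 + \left(o + G\right) = 9 + \left(G + o\right) = 9 + G + o$)
$- 464 \left(N{\left(9,\left(-13 + 0\right) \left(10 - 10\right) \right)} + 580\right) = - 464 \left(\left(9 + \left(-13 + 0\right) \left(10 - 10\right) + 9\right) + 580\right) = - 464 \left(\left(9 - 0 + 9\right) + 580\right) = - 464 \left(\left(9 + 0 + 9\right) + 580\right) = - 464 \left(18 + 580\right) = \left(-464\right) 598 = -277472$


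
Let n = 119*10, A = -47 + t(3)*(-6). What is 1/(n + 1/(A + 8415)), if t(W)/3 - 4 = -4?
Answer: 8368/9957921 ≈ 0.00084034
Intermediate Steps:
t(W) = 0 (t(W) = 12 + 3*(-4) = 12 - 12 = 0)
A = -47 (A = -47 + 0*(-6) = -47 + 0 = -47)
n = 1190
1/(n + 1/(A + 8415)) = 1/(1190 + 1/(-47 + 8415)) = 1/(1190 + 1/8368) = 1/(9957921/8368) = 8368/9957921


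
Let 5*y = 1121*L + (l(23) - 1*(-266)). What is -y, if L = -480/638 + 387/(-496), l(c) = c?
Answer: 226107917/791120 ≈ 285.81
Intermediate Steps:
L = -242493/158224 (L = -480*1/638 + 387*(-1/496) = -240/319 - 387/496 = -242493/158224 ≈ -1.5326)
y = -226107917/791120 (y = (1121*(-242493/158224) + (23 - 1*(-266)))/5 = (-271834653/158224 + (23 + 266))/5 = (-271834653/158224 + 289)/5 = (⅕)*(-226107917/158224) = -226107917/791120 ≈ -285.81)
-y = -1*(-226107917/791120) = 226107917/791120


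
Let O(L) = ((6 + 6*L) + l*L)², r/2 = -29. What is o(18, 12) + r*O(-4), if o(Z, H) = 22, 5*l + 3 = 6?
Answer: -602882/25 ≈ -24115.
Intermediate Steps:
l = ⅗ (l = -⅗ + (⅕)*6 = -⅗ + 6/5 = ⅗ ≈ 0.60000)
r = -58 (r = 2*(-29) = -58)
O(L) = (6 + 33*L/5)² (O(L) = ((6 + 6*L) + 3*L/5)² = (6 + 33*L/5)²)
o(18, 12) + r*O(-4) = 22 - 522*(10 + 11*(-4))²/25 = 22 - 522*(10 - 44)²/25 = 22 - 522*(-34)²/25 = 22 - 522*1156/25 = 22 - 58*10404/25 = 22 - 603432/25 = -602882/25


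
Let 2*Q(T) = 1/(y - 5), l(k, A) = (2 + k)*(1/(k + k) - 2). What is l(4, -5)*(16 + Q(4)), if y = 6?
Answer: -1485/8 ≈ -185.63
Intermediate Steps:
l(k, A) = (-2 + 1/(2*k))*(2 + k) (l(k, A) = (2 + k)*(1/(2*k) - 2) = (2 + k)*(-2 + 1/(2*k)) = (-2 + 1/(2*k))*(2 + k))
Q(T) = 1/2 (Q(T) = 1/(2*(6 - 5)) = (1/2)/1 = (1/2)*1 = 1/2)
l(4, -5)*(16 + Q(4)) = (-7/2 + 1/4 - 2*4)*(16 + 1/2) = (-7/2 + 1/4 - 8)*(33/2) = -45/4*33/2 = -1485/8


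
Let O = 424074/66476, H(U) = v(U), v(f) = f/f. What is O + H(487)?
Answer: 245275/33238 ≈ 7.3794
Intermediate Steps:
v(f) = 1
H(U) = 1
O = 212037/33238 (O = 424074*(1/66476) = 212037/33238 ≈ 6.3794)
O + H(487) = 212037/33238 + 1 = 245275/33238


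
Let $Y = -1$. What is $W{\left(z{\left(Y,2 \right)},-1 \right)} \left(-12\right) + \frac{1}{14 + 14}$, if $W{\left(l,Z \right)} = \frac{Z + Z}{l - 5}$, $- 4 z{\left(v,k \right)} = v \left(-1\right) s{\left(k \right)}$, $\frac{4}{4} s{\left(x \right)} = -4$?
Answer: $- \frac{167}{28} \approx -5.9643$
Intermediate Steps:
$s{\left(x \right)} = -4$
$z{\left(v,k \right)} = - v$ ($z{\left(v,k \right)} = - \frac{v \left(-1\right) \left(-4\right)}{4} = - \frac{- v \left(-4\right)}{4} = - \frac{4 v}{4} = - v$)
$W{\left(l,Z \right)} = \frac{2 Z}{-5 + l}$
$W{\left(z{\left(Y,2 \right)},-1 \right)} \left(-12\right) + \frac{1}{14 + 14} = 2 \left(-1\right) \frac{1}{-5 - -1} \left(-12\right) + \frac{1}{14 + 14} = 2 \left(-1\right) \frac{1}{-5 + 1} \left(-12\right) + \frac{1}{28} = 2 \left(-1\right) \frac{1}{-4} \left(-12\right) + \frac{1}{28} = 2 \left(-1\right) \left(- \frac{1}{4}\right) \left(-12\right) + \frac{1}{28} = \frac{1}{2} \left(-12\right) + \frac{1}{28} = -6 + \frac{1}{28} = - \frac{167}{28}$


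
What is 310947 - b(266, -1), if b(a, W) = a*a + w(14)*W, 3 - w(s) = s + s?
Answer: 240166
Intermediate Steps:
w(s) = 3 - 2*s (w(s) = 3 - (s + s) = 3 - 2*s)
b(a, W) = a² - 25*W (b(a, W) = a*a + (3 - 2*14)*W = a² + (3 - 28)*W = a² - 25*W)
310947 - b(266, -1) = 310947 - (266² - 25*(-1)) = 310947 - (70756 + 25) = 310947 - 1*70781 = 310947 - 70781 = 240166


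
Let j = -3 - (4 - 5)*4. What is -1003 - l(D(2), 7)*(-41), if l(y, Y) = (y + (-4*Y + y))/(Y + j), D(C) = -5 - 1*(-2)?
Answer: -4709/4 ≈ -1177.3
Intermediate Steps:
D(C) = -3 (D(C) = -5 + 2 = -3)
j = 1 (j = -3 - (-1)*4 = -3 - 1*(-4) = -3 + 4 = 1)
l(y, Y) = (-4*Y + 2*y)/(1 + Y) (l(y, Y) = (y + (-4*Y + y))/(Y + 1) = (y + (y - 4*Y))/(1 + Y) = (-4*Y + 2*y)/(1 + Y))
-1003 - l(D(2), 7)*(-41) = -1003 - 2*(-3 - 2*7)/(1 + 7)*(-41) = -1003 - 2*(-3 - 14)/8*(-41) = -1003 - 2*(⅛)*(-17)*(-41) = -1003 - (-17)*(-41)/4 = -1003 - 1*697/4 = -1003 - 697/4 = -4709/4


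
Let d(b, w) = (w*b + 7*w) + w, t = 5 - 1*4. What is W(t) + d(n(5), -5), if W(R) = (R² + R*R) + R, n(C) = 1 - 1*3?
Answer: -27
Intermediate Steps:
n(C) = -2 (n(C) = 1 - 3 = -2)
t = 1 (t = 5 - 4 = 1)
d(b, w) = 8*w + b*w (d(b, w) = (b*w + 7*w) + w = (7*w + b*w) + w = 8*w + b*w)
W(R) = R + 2*R² (W(R) = (R² + R²) + R = 2*R² + R = R + 2*R²)
W(t) + d(n(5), -5) = 1*(1 + 2*1) - 5*(8 - 2) = 1*(1 + 2) - 5*6 = 1*3 - 30 = 3 - 30 = -27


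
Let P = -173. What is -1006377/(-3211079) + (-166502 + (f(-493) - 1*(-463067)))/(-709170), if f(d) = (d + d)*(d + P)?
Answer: -782413259983/759066964810 ≈ -1.0308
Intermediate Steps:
f(d) = 2*d*(-173 + d) (f(d) = (d + d)*(d - 173) = (2*d)*(-173 + d) = 2*d*(-173 + d))
-1006377/(-3211079) + (-166502 + (f(-493) - 1*(-463067)))/(-709170) = -1006377/(-3211079) + (-166502 + (2*(-493)*(-173 - 493) - 1*(-463067)))/(-709170) = -1006377*(-1/3211079) + (-166502 + (2*(-493)*(-666) + 463067))*(-1/709170) = 1006377/3211079 + (-166502 + (656676 + 463067))*(-1/709170) = 1006377/3211079 + (-166502 + 1119743)*(-1/709170) = 1006377/3211079 + 953241*(-1/709170) = 1006377/3211079 - 317747/236390 = -782413259983/759066964810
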